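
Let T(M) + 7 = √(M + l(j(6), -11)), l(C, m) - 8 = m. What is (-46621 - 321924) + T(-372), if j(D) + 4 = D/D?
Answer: -368552 + 5*I*√15 ≈ -3.6855e+5 + 19.365*I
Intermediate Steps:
j(D) = -3 (j(D) = -4 + D/D = -4 + 1 = -3)
l(C, m) = 8 + m
T(M) = -7 + √(-3 + M) (T(M) = -7 + √(M + (8 - 11)) = -7 + √(M - 3) = -7 + √(-3 + M))
(-46621 - 321924) + T(-372) = (-46621 - 321924) + (-7 + √(-3 - 372)) = -368545 + (-7 + √(-375)) = -368545 + (-7 + 5*I*√15) = -368552 + 5*I*√15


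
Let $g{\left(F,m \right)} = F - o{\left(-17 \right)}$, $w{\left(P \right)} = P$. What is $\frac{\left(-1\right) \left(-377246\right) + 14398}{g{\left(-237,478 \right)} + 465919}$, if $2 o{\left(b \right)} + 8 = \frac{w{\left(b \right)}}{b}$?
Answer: $\frac{261096}{310457} \approx 0.84101$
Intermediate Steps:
$o{\left(b \right)} = - \frac{7}{2}$ ($o{\left(b \right)} = -4 + \frac{b \frac{1}{b}}{2} = -4 + \frac{1}{2} \cdot 1 = -4 + \frac{1}{2} = - \frac{7}{2}$)
$g{\left(F,m \right)} = \frac{7}{2} + F$ ($g{\left(F,m \right)} = F - - \frac{7}{2} = F + \frac{7}{2} = \frac{7}{2} + F$)
$\frac{\left(-1\right) \left(-377246\right) + 14398}{g{\left(-237,478 \right)} + 465919} = \frac{\left(-1\right) \left(-377246\right) + 14398}{\left(\frac{7}{2} - 237\right) + 465919} = \frac{377246 + 14398}{- \frac{467}{2} + 465919} = \frac{391644}{\frac{931371}{2}} = 391644 \cdot \frac{2}{931371} = \frac{261096}{310457}$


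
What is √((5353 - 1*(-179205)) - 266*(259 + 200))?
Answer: 32*√61 ≈ 249.93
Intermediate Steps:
√((5353 - 1*(-179205)) - 266*(259 + 200)) = √((5353 + 179205) - 266*459) = √(184558 - 122094) = √62464 = 32*√61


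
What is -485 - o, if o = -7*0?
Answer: -485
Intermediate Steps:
o = 0
-485 - o = -485 - 1*0 = -485 + 0 = -485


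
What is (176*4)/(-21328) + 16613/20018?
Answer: 21264337/26683994 ≈ 0.79690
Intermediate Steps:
(176*4)/(-21328) + 16613/20018 = 704*(-1/21328) + 16613*(1/20018) = -44/1333 + 16613/20018 = 21264337/26683994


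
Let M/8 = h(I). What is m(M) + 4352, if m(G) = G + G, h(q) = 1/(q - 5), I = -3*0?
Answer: 21744/5 ≈ 4348.8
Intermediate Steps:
I = 0
h(q) = 1/(-5 + q)
M = -8/5 (M = 8/(-5 + 0) = 8/(-5) = 8*(-1/5) = -8/5 ≈ -1.6000)
m(G) = 2*G
m(M) + 4352 = 2*(-8/5) + 4352 = -16/5 + 4352 = 21744/5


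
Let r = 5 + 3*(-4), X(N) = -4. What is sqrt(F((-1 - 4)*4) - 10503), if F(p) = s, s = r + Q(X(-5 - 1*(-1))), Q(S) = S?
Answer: I*sqrt(10514) ≈ 102.54*I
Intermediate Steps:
r = -7 (r = 5 - 12 = -7)
s = -11 (s = -7 - 4 = -11)
F(p) = -11
sqrt(F((-1 - 4)*4) - 10503) = sqrt(-11 - 10503) = sqrt(-10514) = I*sqrt(10514)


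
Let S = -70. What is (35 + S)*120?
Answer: -4200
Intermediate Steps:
(35 + S)*120 = (35 - 70)*120 = -35*120 = -4200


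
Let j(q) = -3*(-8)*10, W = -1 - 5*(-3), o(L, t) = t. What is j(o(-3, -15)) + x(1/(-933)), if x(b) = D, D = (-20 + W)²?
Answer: 276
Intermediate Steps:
W = 14 (W = -1 + 15 = 14)
D = 36 (D = (-20 + 14)² = (-6)² = 36)
x(b) = 36
j(q) = 240 (j(q) = 24*10 = 240)
j(o(-3, -15)) + x(1/(-933)) = 240 + 36 = 276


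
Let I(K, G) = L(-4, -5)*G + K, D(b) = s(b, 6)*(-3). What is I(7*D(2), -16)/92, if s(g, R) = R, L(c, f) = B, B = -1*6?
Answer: -15/46 ≈ -0.32609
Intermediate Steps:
B = -6
L(c, f) = -6
D(b) = -18 (D(b) = 6*(-3) = -18)
I(K, G) = K - 6*G (I(K, G) = -6*G + K = K - 6*G)
I(7*D(2), -16)/92 = (7*(-18) - 6*(-16))/92 = (-126 + 96)*(1/92) = -30*1/92 = -15/46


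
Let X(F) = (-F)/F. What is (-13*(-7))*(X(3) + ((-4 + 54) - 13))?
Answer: 3276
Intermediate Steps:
X(F) = -1
(-13*(-7))*(X(3) + ((-4 + 54) - 13)) = (-13*(-7))*(-1 + ((-4 + 54) - 13)) = 91*(-1 + (50 - 13)) = 91*(-1 + 37) = 91*36 = 3276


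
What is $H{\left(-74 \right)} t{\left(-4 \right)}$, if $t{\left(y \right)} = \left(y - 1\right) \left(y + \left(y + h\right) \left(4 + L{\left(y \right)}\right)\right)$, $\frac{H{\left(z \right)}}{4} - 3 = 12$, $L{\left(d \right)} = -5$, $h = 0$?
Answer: $0$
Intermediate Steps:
$H{\left(z \right)} = 60$ ($H{\left(z \right)} = 12 + 4 \cdot 12 = 12 + 48 = 60$)
$t{\left(y \right)} = 0$ ($t{\left(y \right)} = \left(y - 1\right) \left(y + \left(y + 0\right) \left(4 - 5\right)\right) = \left(-1 + y\right) \left(y + y \left(-1\right)\right) = \left(-1 + y\right) \left(y - y\right) = \left(-1 + y\right) 0 = 0$)
$H{\left(-74 \right)} t{\left(-4 \right)} = 60 \cdot 0 = 0$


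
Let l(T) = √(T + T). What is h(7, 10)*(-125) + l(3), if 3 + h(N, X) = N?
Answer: -500 + √6 ≈ -497.55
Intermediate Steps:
l(T) = √2*√T (l(T) = √(2*T) = √2*√T)
h(N, X) = -3 + N
h(7, 10)*(-125) + l(3) = (-3 + 7)*(-125) + √2*√3 = 4*(-125) + √6 = -500 + √6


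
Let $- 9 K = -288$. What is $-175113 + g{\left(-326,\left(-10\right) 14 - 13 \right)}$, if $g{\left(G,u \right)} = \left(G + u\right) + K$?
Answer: $-175560$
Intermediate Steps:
$K = 32$ ($K = \left(- \frac{1}{9}\right) \left(-288\right) = 32$)
$g{\left(G,u \right)} = 32 + G + u$ ($g{\left(G,u \right)} = \left(G + u\right) + 32 = 32 + G + u$)
$-175113 + g{\left(-326,\left(-10\right) 14 - 13 \right)} = -175113 - 447 = -175560$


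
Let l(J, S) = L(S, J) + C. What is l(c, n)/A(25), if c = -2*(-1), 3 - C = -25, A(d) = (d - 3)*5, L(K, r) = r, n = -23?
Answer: 3/11 ≈ 0.27273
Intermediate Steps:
A(d) = -15 + 5*d (A(d) = (-3 + d)*5 = -15 + 5*d)
C = 28 (C = 3 - 1*(-25) = 3 + 25 = 28)
c = 2
l(J, S) = 28 + J (l(J, S) = J + 28 = 28 + J)
l(c, n)/A(25) = (28 + 2)/(-15 + 5*25) = 30/(-15 + 125) = 30/110 = 30*(1/110) = 3/11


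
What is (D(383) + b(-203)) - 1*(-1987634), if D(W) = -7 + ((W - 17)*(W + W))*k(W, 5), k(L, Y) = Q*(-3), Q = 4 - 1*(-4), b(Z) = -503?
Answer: -4741420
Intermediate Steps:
Q = 8 (Q = 4 + 4 = 8)
k(L, Y) = -24 (k(L, Y) = 8*(-3) = -24)
D(W) = -7 - 48*W*(-17 + W) (D(W) = -7 + ((W - 17)*(W + W))*(-24) = -7 + ((-17 + W)*(2*W))*(-24) = -7 + (2*W*(-17 + W))*(-24) = -7 - 48*W*(-17 + W))
(D(383) + b(-203)) - 1*(-1987634) = ((-7 - 48*383² + 816*383) - 503) - 1*(-1987634) = ((-7 - 48*146689 + 312528) - 503) + 1987634 = ((-7 - 7041072 + 312528) - 503) + 1987634 = (-6728551 - 503) + 1987634 = -6729054 + 1987634 = -4741420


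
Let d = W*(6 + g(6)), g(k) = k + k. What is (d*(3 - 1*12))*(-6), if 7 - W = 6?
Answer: 972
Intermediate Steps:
W = 1 (W = 7 - 1*6 = 7 - 6 = 1)
g(k) = 2*k
d = 18 (d = 1*(6 + 2*6) = 1*(6 + 12) = 1*18 = 18)
(d*(3 - 1*12))*(-6) = (18*(3 - 1*12))*(-6) = (18*(3 - 12))*(-6) = (18*(-9))*(-6) = -162*(-6) = 972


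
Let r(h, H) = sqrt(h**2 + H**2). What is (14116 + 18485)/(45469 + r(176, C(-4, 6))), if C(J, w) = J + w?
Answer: 1482334869/2067398981 - 65202*sqrt(7745)/2067398981 ≈ 0.71423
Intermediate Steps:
r(h, H) = sqrt(H**2 + h**2)
(14116 + 18485)/(45469 + r(176, C(-4, 6))) = (14116 + 18485)/(45469 + sqrt((-4 + 6)**2 + 176**2)) = 32601/(45469 + sqrt(2**2 + 30976)) = 32601/(45469 + sqrt(4 + 30976)) = 32601/(45469 + sqrt(30980)) = 32601/(45469 + 2*sqrt(7745))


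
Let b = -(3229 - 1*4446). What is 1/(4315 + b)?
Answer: 1/5532 ≈ 0.00018077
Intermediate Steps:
b = 1217 (b = -(3229 - 4446) = -1*(-1217) = 1217)
1/(4315 + b) = 1/(4315 + 1217) = 1/5532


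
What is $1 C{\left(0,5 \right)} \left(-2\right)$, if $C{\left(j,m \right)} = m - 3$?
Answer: $-4$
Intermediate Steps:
$C{\left(j,m \right)} = -3 + m$
$1 C{\left(0,5 \right)} \left(-2\right) = 1 \left(-3 + 5\right) \left(-2\right) = 1 \cdot 2 \left(-2\right) = 2 \left(-2\right) = -4$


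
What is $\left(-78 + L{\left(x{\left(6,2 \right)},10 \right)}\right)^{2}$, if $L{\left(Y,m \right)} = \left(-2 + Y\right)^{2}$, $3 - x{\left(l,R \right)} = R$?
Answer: $5929$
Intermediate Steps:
$x{\left(l,R \right)} = 3 - R$
$\left(-78 + L{\left(x{\left(6,2 \right)},10 \right)}\right)^{2} = \left(-78 + \left(-2 + \left(3 - 2\right)\right)^{2}\right)^{2} = \left(-78 + \left(-2 + 1\right)^{2}\right)^{2} = \left(-78 + \left(-1\right)^{2}\right)^{2} = \left(-78 + 1\right)^{2} = \left(-77\right)^{2} = 5929$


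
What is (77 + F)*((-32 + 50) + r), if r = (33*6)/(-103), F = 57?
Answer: 221904/103 ≈ 2154.4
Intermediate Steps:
r = -198/103 (r = 198*(-1/103) = -198/103 ≈ -1.9223)
(77 + F)*((-32 + 50) + r) = (77 + 57)*((-32 + 50) - 198/103) = 134*(18 - 198/103) = 134*(1656/103) = 221904/103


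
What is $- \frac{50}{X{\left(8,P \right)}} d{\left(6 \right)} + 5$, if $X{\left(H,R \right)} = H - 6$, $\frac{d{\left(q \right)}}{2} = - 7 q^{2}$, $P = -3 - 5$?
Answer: $12605$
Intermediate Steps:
$P = -8$ ($P = -3 - 5 = -8$)
$d{\left(q \right)} = - 14 q^{2}$ ($d{\left(q \right)} = 2 \left(- 7 q^{2}\right) = - 14 q^{2}$)
$X{\left(H,R \right)} = -6 + H$
$- \frac{50}{X{\left(8,P \right)}} d{\left(6 \right)} + 5 = - \frac{50}{-6 + 8} \left(- 14 \cdot 6^{2}\right) + 5 = - \frac{50}{2} \left(\left(-14\right) 36\right) + 5 = \left(-50\right) \frac{1}{2} \left(-504\right) + 5 = \left(-25\right) \left(-504\right) + 5 = 12600 + 5 = 12605$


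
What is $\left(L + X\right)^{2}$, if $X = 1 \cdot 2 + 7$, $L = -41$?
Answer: $1024$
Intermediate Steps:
$X = 9$ ($X = 2 + 7 = 9$)
$\left(L + X\right)^{2} = \left(-41 + 9\right)^{2} = \left(-32\right)^{2} = 1024$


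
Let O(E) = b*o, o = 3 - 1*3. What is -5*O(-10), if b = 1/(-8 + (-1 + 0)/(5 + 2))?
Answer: 0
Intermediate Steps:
b = -7/57 (b = 1/(-8 - 1/7) = 1/(-8 - 1*⅐) = 1/(-8 - ⅐) = 1/(-57/7) = -7/57 ≈ -0.12281)
o = 0 (o = 3 - 3 = 0)
O(E) = 0 (O(E) = -7/57*0 = 0)
-5*O(-10) = -5*0 = 0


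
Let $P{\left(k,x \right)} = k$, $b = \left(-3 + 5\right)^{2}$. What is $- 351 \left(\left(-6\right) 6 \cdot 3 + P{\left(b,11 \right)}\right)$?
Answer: $36504$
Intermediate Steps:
$b = 4$ ($b = 2^{2} = 4$)
$- 351 \left(\left(-6\right) 6 \cdot 3 + P{\left(b,11 \right)}\right) = - 351 \left(\left(-6\right) 6 \cdot 3 + 4\right) = - 351 \left(\left(-36\right) 3 + 4\right) = - 351 \left(-108 + 4\right) = \left(-351\right) \left(-104\right) = 36504$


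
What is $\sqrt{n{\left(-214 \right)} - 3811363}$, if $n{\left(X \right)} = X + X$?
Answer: $i \sqrt{3811791} \approx 1952.4 i$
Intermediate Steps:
$n{\left(X \right)} = 2 X$
$\sqrt{n{\left(-214 \right)} - 3811363} = \sqrt{2 \left(-214\right) - 3811363} = \sqrt{-428 - 3811363} = \sqrt{-3811791} = i \sqrt{3811791}$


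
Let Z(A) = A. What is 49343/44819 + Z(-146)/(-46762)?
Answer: 1156960470/1047913039 ≈ 1.1041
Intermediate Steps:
49343/44819 + Z(-146)/(-46762) = 49343/44819 - 146/(-46762) = 49343*(1/44819) - 146*(-1/46762) = 49343/44819 + 73/23381 = 1156960470/1047913039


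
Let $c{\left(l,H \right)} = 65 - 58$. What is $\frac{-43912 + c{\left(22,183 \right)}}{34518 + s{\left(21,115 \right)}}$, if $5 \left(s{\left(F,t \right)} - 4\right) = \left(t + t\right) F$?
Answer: $- \frac{43905}{35488} \approx -1.2372$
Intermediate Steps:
$s{\left(F,t \right)} = 4 + \frac{2 F t}{5}$ ($s{\left(F,t \right)} = 4 + \frac{\left(t + t\right) F}{5} = 4 + \frac{2 t F}{5} = 4 + \frac{2 F t}{5}$)
$c{\left(l,H \right)} = 7$
$\frac{-43912 + c{\left(22,183 \right)}}{34518 + s{\left(21,115 \right)}} = \frac{-43912 + 7}{34518 + \left(4 + \frac{2}{5} \cdot 21 \cdot 115\right)} = - \frac{43905}{34518 + \left(4 + 966\right)} = - \frac{43905}{34518 + 970} = - \frac{43905}{35488}$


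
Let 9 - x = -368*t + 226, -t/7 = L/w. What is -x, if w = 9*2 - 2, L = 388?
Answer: 62685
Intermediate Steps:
w = 16 (w = 18 - 2 = 16)
t = -679/4 (t = -2716/16 = -7*97/4 = -679/4 ≈ -169.75)
x = -62685 (x = 9 - (-368*(-679/4) + 226) = 9 - (62468 + 226) = 9 - 1*62694 = 9 - 62694 = -62685)
-x = -1*(-62685) = 62685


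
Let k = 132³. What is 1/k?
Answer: 1/2299968 ≈ 4.3479e-7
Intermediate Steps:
k = 2299968
1/k = 1/2299968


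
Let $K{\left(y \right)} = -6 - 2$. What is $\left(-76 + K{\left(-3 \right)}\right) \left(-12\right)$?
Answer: $1008$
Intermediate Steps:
$K{\left(y \right)} = -8$
$\left(-76 + K{\left(-3 \right)}\right) \left(-12\right) = \left(-76 - 8\right) \left(-12\right) = \left(-84\right) \left(-12\right) = 1008$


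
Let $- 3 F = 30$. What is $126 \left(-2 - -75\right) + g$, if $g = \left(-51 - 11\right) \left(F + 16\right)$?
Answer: $8826$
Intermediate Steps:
$F = -10$ ($F = \left(- \frac{1}{3}\right) 30 = -10$)
$g = -372$ ($g = \left(-51 - 11\right) \left(-10 + 16\right) = \left(-62\right) 6 = -372$)
$126 \left(-2 - -75\right) + g = 126 \left(-2 - -75\right) - 372 = 126 \left(-2 + 75\right) - 372 = 126 \cdot 73 - 372 = 9198 - 372 = 8826$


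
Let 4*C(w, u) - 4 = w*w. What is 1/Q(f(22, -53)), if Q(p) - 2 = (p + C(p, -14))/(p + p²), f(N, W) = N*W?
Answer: 679195/1527752 ≈ 0.44457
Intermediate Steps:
C(w, u) = 1 + w²/4 (C(w, u) = 1 + (w*w)/4 = 1 + w²/4)
Q(p) = 2 + (1 + p + p²/4)/(p + p²) (Q(p) = 2 + (p + (1 + p²/4))/(p + p²) = 2 + (1 + p + p²/4)/(p + p²))
1/Q(f(22, -53)) = 1/((4 + 9*(22*(-53))² + 12*(22*(-53)))/(4*((22*(-53)))*(1 + 22*(-53)))) = 1/((¼)*(4 + 9*(-1166)² + 12*(-1166))/(-1166*(1 - 1166))) = 1/((¼)*(-1/1166)*(4 + 9*1359556 - 13992)/(-1165)) = 1/((¼)*(-1/1166)*(-1/1165)*(4 + 12236004 - 13992)) = 1/((¼)*(-1/1166)*(-1/1165)*12222016) = 1/(1527752/679195) = 679195/1527752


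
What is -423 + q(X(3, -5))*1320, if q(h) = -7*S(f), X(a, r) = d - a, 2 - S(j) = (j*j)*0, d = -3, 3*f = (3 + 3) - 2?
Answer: -18903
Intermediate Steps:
f = 4/3 (f = ((3 + 3) - 2)/3 = (6 - 2)/3 = (⅓)*4 = 4/3 ≈ 1.3333)
S(j) = 2 (S(j) = 2 - j*j*0 = 2 - j²*0 = 2 - 1*0 = 2 + 0 = 2)
X(a, r) = -3 - a
q(h) = -14 (q(h) = -7*2 = -14)
-423 + q(X(3, -5))*1320 = -423 - 14*1320 = -423 - 18480 = -18903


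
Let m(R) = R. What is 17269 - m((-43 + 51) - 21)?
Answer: 17282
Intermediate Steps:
17269 - m((-43 + 51) - 21) = 17269 - ((-43 + 51) - 21) = 17269 - (8 - 21) = 17269 - 1*(-13) = 17269 + 13 = 17282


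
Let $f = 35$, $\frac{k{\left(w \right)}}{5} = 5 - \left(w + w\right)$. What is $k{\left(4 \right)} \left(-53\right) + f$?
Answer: $830$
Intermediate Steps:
$k{\left(w \right)} = 25 - 10 w$ ($k{\left(w \right)} = 5 \left(5 - \left(w + w\right)\right) = 5 \left(5 - 2 w\right) = 25 - 10 w$)
$k{\left(4 \right)} \left(-53\right) + f = \left(25 - 40\right) \left(-53\right) + 35 = \left(-15\right) \left(-53\right) + 35 = 795 + 35 = 830$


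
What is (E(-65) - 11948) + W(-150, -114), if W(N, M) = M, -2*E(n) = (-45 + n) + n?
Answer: -23949/2 ≈ -11975.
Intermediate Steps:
E(n) = 45/2 - n (E(n) = -((-45 + n) + n)/2 = -(-45 + 2*n)/2 = 45/2 - n)
(E(-65) - 11948) + W(-150, -114) = ((45/2 - 1*(-65)) - 11948) - 114 = ((45/2 + 65) - 11948) - 114 = (175/2 - 11948) - 114 = -23721/2 - 114 = -23949/2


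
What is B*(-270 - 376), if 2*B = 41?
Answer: -13243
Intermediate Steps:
B = 41/2 (B = (1/2)*41 = 41/2 ≈ 20.500)
B*(-270 - 376) = 41*(-270 - 376)/2 = (41/2)*(-646) = -13243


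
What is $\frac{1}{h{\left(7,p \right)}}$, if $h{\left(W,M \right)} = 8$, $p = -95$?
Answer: $\frac{1}{8} \approx 0.125$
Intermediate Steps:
$\frac{1}{h{\left(7,p \right)}} = \frac{1}{8}$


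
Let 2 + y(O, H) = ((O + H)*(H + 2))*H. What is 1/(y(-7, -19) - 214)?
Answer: -1/8614 ≈ -0.00011609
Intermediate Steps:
y(O, H) = -2 + H*(2 + H)*(H + O) (y(O, H) = -2 + ((O + H)*(H + 2))*H = -2 + ((H + O)*(2 + H))*H = -2 + ((2 + H)*(H + O))*H = -2 + H*(2 + H)*(H + O))
1/(y(-7, -19) - 214) = 1/((-2 + (-19)³ + 2*(-19)² - 7*(-19)² + 2*(-19)*(-7)) - 214) = 1/((-2 - 6859 + 2*361 - 7*361 + 266) - 214) = 1/((-2 - 6859 + 722 - 2527 + 266) - 214) = 1/(-8400 - 214) = 1/(-8614) = -1/8614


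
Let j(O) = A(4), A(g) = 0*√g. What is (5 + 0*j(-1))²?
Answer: 25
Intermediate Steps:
A(g) = 0
j(O) = 0
(5 + 0*j(-1))² = (5 + 0*0)² = (5 + 0)² = 5² = 25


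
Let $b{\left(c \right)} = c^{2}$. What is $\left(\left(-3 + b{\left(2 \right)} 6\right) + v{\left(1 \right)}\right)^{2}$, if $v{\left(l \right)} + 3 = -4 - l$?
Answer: $169$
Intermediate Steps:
$v{\left(l \right)} = -7 - l$ ($v{\left(l \right)} = -3 - \left(4 + l\right) = -7 - l$)
$\left(\left(-3 + b{\left(2 \right)} 6\right) + v{\left(1 \right)}\right)^{2} = \left(\left(-3 + 2^{2} \cdot 6\right) - 8\right)^{2} = \left(\left(-3 + 4 \cdot 6\right) - 8\right)^{2} = \left(\left(-3 + 24\right) - 8\right)^{2} = \left(21 - 8\right)^{2} = 13^{2} = 169$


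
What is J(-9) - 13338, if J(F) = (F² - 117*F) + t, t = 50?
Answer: -12154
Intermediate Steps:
J(F) = 50 + F² - 117*F (J(F) = (F² - 117*F) + 50 = 50 + F² - 117*F)
J(-9) - 13338 = (50 + (-9)² - 117*(-9)) - 13338 = (50 + 81 + 1053) - 13338 = 1184 - 13338 = -12154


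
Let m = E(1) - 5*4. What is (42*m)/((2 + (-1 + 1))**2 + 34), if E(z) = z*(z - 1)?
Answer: -420/19 ≈ -22.105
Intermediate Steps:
E(z) = z*(-1 + z)
m = -20 (m = 1*(-1 + 1) - 5*4 = 1*0 - 20 = 0 - 20 = -20)
(42*m)/((2 + (-1 + 1))**2 + 34) = (42*(-20))/((2 + (-1 + 1))**2 + 34) = -840/((2 + 0)**2 + 34) = -840/(2**2 + 34) = -840/(4 + 34) = -840/38 = -840*1/38 = -420/19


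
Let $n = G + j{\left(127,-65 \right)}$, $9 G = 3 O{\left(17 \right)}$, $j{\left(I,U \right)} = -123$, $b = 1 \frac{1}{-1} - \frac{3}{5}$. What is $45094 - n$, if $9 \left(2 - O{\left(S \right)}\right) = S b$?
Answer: $\frac{6104069}{135} \approx 45215.0$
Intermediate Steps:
$b = - \frac{8}{5}$ ($b = 1 \left(-1\right) - \frac{3}{5} = -1 - \frac{3}{5} = - \frac{8}{5} \approx -1.6$)
$O{\left(S \right)} = 2 + \frac{8 S}{45}$ ($O{\left(S \right)} = 2 - \frac{S \left(- \frac{8}{5}\right)}{9} = 2 - \frac{\left(- \frac{8}{5}\right) S}{9} = 2 + \frac{8 S}{45}$)
$G = \frac{226}{135}$ ($G = \frac{3 \left(2 + \frac{8}{45} \cdot 17\right)}{9} = \frac{3 \left(2 + \frac{136}{45}\right)}{9} = \frac{3 \cdot \frac{226}{45}}{9} = \frac{1}{9} \cdot \frac{226}{15} = \frac{226}{135} \approx 1.6741$)
$n = - \frac{16379}{135}$ ($n = \frac{226}{135} - 123 = - \frac{16379}{135} \approx -121.33$)
$45094 - n = 45094 - - \frac{16379}{135} = 45094 + \frac{16379}{135} = \frac{6104069}{135}$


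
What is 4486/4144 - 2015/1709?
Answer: -341793/3541048 ≈ -0.096523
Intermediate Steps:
4486/4144 - 2015/1709 = 4486*(1/4144) - 2015*1/1709 = 2243/2072 - 2015/1709 = -341793/3541048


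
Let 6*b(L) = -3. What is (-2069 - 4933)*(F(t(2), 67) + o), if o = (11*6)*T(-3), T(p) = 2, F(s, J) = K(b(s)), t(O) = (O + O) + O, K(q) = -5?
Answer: -889254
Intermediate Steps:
b(L) = -1/2 (b(L) = (1/6)*(-3) = -1/2)
t(O) = 3*O (t(O) = 2*O + O = 3*O)
F(s, J) = -5
o = 132 (o = (11*6)*2 = 66*2 = 132)
(-2069 - 4933)*(F(t(2), 67) + o) = (-2069 - 4933)*(-5 + 132) = -7002*127 = -889254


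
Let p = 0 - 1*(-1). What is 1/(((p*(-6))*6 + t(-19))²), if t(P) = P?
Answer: 1/3025 ≈ 0.00033058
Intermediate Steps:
p = 1 (p = 0 + 1 = 1)
1/(((p*(-6))*6 + t(-19))²) = 1/(((1*(-6))*6 - 19)²) = 1/((-6*6 - 19)²) = 1/((-36 - 19)²) = 1/((-55)²) = 1/3025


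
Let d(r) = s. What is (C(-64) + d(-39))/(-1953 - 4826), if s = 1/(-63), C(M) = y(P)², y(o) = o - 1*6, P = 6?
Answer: 1/427077 ≈ 2.3415e-6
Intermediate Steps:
y(o) = -6 + o (y(o) = o - 6 = -6 + o)
C(M) = 0 (C(M) = (-6 + 6)² = 0² = 0)
s = -1/63 ≈ -0.015873
d(r) = -1/63
(C(-64) + d(-39))/(-1953 - 4826) = (0 - 1/63)/(-1953 - 4826) = -1/63/(-6779) = -1/63*(-1/6779) = 1/427077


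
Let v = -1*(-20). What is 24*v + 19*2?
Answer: 518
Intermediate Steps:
v = 20
24*v + 19*2 = 24*20 + 19*2 = 480 + 38 = 518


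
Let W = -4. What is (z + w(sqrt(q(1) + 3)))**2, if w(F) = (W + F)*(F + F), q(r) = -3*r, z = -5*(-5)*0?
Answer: 0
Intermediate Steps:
z = 0 (z = 25*0 = 0)
w(F) = 2*F*(-4 + F) (w(F) = (-4 + F)*(F + F) = (-4 + F)*(2*F) = 2*F*(-4 + F))
(z + w(sqrt(q(1) + 3)))**2 = (0 + 2*sqrt(-3*1 + 3)*(-4 + sqrt(-3*1 + 3)))**2 = (0 + 2*sqrt(-3 + 3)*(-4 + sqrt(-3 + 3)))**2 = (0 + 2*sqrt(0)*(-4 + sqrt(0)))**2 = (0 + 2*0*(-4 + 0))**2 = (0 + 2*0*(-4))**2 = (0 + 0)**2 = 0**2 = 0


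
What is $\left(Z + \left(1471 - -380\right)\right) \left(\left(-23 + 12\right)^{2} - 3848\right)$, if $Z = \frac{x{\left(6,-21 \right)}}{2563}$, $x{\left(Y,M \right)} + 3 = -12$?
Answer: $- \frac{17681253246}{2563} \approx -6.8987 \cdot 10^{6}$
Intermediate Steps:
$x{\left(Y,M \right)} = -15$ ($x{\left(Y,M \right)} = -3 - 12 = -15$)
$Z = - \frac{15}{2563} \approx -0.0058525$
$\left(Z + \left(1471 - -380\right)\right) \left(\left(-23 + 12\right)^{2} - 3848\right) = \left(- \frac{15}{2563} + \left(1471 - -380\right)\right) \left(\left(-23 + 12\right)^{2} - 3848\right) = \left(- \frac{15}{2563} + \left(1471 + 380\right)\right) \left(\left(-11\right)^{2} - 3848\right) = \left(- \frac{15}{2563} + 1851\right) \left(121 - 3848\right) = \frac{4744098}{2563} \left(-3727\right) = - \frac{17681253246}{2563}$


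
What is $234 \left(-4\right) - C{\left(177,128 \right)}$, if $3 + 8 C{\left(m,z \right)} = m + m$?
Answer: $- \frac{7839}{8} \approx -979.88$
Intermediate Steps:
$C{\left(m,z \right)} = - \frac{3}{8} + \frac{m}{4}$ ($C{\left(m,z \right)} = - \frac{3}{8} + \frac{m + m}{8} = - \frac{3}{8} + \frac{2 m}{8} = - \frac{3}{8} + \frac{m}{4}$)
$234 \left(-4\right) - C{\left(177,128 \right)} = 234 \left(-4\right) - \left(- \frac{3}{8} + \frac{1}{4} \cdot 177\right) = -936 - \left(- \frac{3}{8} + \frac{177}{4}\right) = -936 - \frac{351}{8} = - \frac{7839}{8}$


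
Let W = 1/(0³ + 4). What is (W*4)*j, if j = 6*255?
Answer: 1530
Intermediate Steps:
W = ¼ (W = 1/(0 + 4) = 1/4 = ¼ ≈ 0.25000)
j = 1530
(W*4)*j = ((¼)*4)*1530 = 1*1530 = 1530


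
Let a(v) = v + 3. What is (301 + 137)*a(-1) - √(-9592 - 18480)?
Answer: 876 - 22*I*√58 ≈ 876.0 - 167.55*I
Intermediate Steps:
a(v) = 3 + v
(301 + 137)*a(-1) - √(-9592 - 18480) = (301 + 137)*(3 - 1) - √(-9592 - 18480) = 438*2 - √(-28072) = 876 - 22*I*√58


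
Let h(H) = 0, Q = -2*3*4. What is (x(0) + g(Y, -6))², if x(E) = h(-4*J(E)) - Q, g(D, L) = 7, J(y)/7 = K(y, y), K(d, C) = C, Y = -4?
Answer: 961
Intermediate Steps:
J(y) = 7*y
Q = -24 (Q = -6*4 = -24)
x(E) = 24 (x(E) = 0 - 1*(-24) = 0 + 24 = 24)
(x(0) + g(Y, -6))² = (24 + 7)² = 31² = 961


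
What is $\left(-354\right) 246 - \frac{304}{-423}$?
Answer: $- \frac{36836228}{423} \approx -87083.0$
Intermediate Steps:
$\left(-354\right) 246 - \frac{304}{-423} = -87084 - - \frac{304}{423} = -87084 + \frac{304}{423} = - \frac{36836228}{423}$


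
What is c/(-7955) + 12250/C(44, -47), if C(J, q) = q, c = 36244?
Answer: -99152218/373885 ≈ -265.19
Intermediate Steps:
c/(-7955) + 12250/C(44, -47) = 36244/(-7955) + 12250/(-47) = 36244*(-1/7955) + 12250*(-1/47) = -36244/7955 - 12250/47 = -99152218/373885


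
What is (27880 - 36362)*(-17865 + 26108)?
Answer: -69917126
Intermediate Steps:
(27880 - 36362)*(-17865 + 26108) = -8482*8243 = -69917126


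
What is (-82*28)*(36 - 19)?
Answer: -39032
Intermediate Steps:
(-82*28)*(36 - 19) = -2296*17 = -39032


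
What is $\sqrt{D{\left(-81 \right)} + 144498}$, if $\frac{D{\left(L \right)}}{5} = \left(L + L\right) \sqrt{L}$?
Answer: $\sqrt{144498 - 7290 i} \approx 380.25 - 9.5858 i$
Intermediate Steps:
$D{\left(L \right)} = 10 L^{\frac{3}{2}}$ ($D{\left(L \right)} = 5 \left(L + L\right) \sqrt{L} = 5 \cdot 2 L \sqrt{L} = 5 \cdot 2 L^{\frac{3}{2}} = 10 L^{\frac{3}{2}}$)
$\sqrt{D{\left(-81 \right)} + 144498} = \sqrt{10 \left(-81\right)^{\frac{3}{2}} + 144498} = \sqrt{10 \left(- 729 i\right) + 144498} = \sqrt{- 7290 i + 144498} = \sqrt{144498 - 7290 i}$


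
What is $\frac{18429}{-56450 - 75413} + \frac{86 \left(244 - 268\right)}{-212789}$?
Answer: $- \frac{3649323249}{28058995907} \approx -0.13006$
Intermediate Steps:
$\frac{18429}{-56450 - 75413} + \frac{86 \left(244 - 268\right)}{-212789} = \frac{18429}{-56450 - 75413} + 86 \left(-24\right) \left(- \frac{1}{212789}\right) = \frac{18429}{-131863} - - \frac{2064}{212789} = 18429 \left(- \frac{1}{131863}\right) + \frac{2064}{212789} = - \frac{18429}{131863} + \frac{2064}{212789} = - \frac{3649323249}{28058995907}$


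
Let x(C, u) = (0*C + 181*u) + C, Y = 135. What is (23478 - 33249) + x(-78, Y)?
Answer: 14586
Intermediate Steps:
x(C, u) = C + 181*u (x(C, u) = (0 + 181*u) + C = 181*u + C = C + 181*u)
(23478 - 33249) + x(-78, Y) = (23478 - 33249) + (-78 + 181*135) = -9771 + (-78 + 24435) = -9771 + 24357 = 14586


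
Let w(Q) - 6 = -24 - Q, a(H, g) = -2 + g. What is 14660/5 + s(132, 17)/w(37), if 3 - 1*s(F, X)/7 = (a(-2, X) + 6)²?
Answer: 164326/55 ≈ 2987.7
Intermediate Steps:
s(F, X) = 21 - 7*(4 + X)² (s(F, X) = 21 - 7*((-2 + X) + 6)² = 21 - 7*(4 + X)²)
w(Q) = -18 - Q (w(Q) = 6 + (-24 - Q) = -18 - Q)
14660/5 + s(132, 17)/w(37) = 14660/5 + (21 - 7*(4 + 17)²)/(-18 - 1*37) = 14660*(⅕) + (21 - 7*21²)/(-18 - 37) = 2932 + (21 - 7*441)/(-55) = 2932 + (21 - 3087)*(-1/55) = 2932 - 3066*(-1/55) = 2932 + 3066/55 = 164326/55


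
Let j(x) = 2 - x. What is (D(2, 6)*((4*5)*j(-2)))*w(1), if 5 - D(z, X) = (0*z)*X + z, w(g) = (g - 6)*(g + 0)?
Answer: -1200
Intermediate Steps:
w(g) = g*(-6 + g) (w(g) = (-6 + g)*g = g*(-6 + g))
D(z, X) = 5 - z (D(z, X) = 5 - ((0*z)*X + z) = 5 - (0*X + z) = 5 - (0 + z) = 5 - z)
(D(2, 6)*((4*5)*j(-2)))*w(1) = ((5 - 1*2)*((4*5)*(2 - 1*(-2))))*(1*(-6 + 1)) = ((5 - 2)*(20*(2 + 2)))*(1*(-5)) = (3*(20*4))*(-5) = (3*80)*(-5) = 240*(-5) = -1200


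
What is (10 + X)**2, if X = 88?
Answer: 9604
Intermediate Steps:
(10 + X)**2 = (10 + 88)**2 = 98**2 = 9604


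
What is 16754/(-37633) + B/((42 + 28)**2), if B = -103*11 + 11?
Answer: -62159413/92200850 ≈ -0.67417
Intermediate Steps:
B = -1122 (B = -1133 + 11 = -1122)
16754/(-37633) + B/((42 + 28)**2) = 16754/(-37633) - 1122/(42 + 28)**2 = 16754*(-1/37633) - 1122/(70**2) = -16754/37633 - 1122/4900 = -16754/37633 - 1122*1/4900 = -16754/37633 - 561/2450 = -62159413/92200850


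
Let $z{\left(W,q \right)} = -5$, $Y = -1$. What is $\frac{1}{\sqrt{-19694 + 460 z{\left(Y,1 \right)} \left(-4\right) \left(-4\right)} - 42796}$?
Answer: $- \frac{21398}{915777055} - \frac{i \sqrt{56494}}{1831554110} \approx -2.3366 \cdot 10^{-5} - 1.2977 \cdot 10^{-7} i$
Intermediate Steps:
$\frac{1}{\sqrt{-19694 + 460 z{\left(Y,1 \right)} \left(-4\right) \left(-4\right)} - 42796} = \frac{1}{\sqrt{-19694 + 460 \left(-5\right) \left(-4\right) \left(-4\right)} - 42796} = \frac{1}{\sqrt{-19694 + 460 \cdot 20 \left(-4\right)} - 42796} = \frac{1}{\sqrt{-19694 + 460 \left(-80\right)} - 42796} = \frac{1}{\sqrt{-19694 - 36800} - 42796} = \frac{1}{\sqrt{-56494} - 42796} = \frac{1}{i \sqrt{56494} - 42796} = \frac{1}{-42796 + i \sqrt{56494}}$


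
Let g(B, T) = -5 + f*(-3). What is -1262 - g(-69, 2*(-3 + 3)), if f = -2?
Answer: -1263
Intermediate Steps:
g(B, T) = 1 (g(B, T) = -5 - 2*(-3) = -5 + 6 = 1)
-1262 - g(-69, 2*(-3 + 3)) = -1262 - 1*1 = -1262 - 1 = -1263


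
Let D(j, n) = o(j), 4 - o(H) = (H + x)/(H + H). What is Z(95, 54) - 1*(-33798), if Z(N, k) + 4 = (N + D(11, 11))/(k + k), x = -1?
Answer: 10037089/297 ≈ 33795.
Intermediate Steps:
o(H) = 4 - (-1 + H)/(2*H) (o(H) = 4 - (H - 1)/(H + H) = 4 - (-1 + H)/(2*H))
D(j, n) = (1 + 7*j)/(2*j)
Z(N, k) = -4 + (39/11 + N)/(2*k) (Z(N, k) = -4 + (N + (½)*(1 + 7*11)/11)/(k + k) = -4 + (N + (½)*(1/11)*(1 + 77))/((2*k)) = -4 + (N + (½)*(1/11)*78)*(1/(2*k)) = -4 + (N + 39/11)*(1/(2*k)) = -4 + (39/11 + N)*(1/(2*k)) = -4 + (39/11 + N)/(2*k))
Z(95, 54) - 1*(-33798) = (1/22)*(39 - 88*54 + 11*95)/54 - 1*(-33798) = (1/22)*(1/54)*(39 - 4752 + 1045) + 33798 = (1/22)*(1/54)*(-3668) + 33798 = -917/297 + 33798 = 10037089/297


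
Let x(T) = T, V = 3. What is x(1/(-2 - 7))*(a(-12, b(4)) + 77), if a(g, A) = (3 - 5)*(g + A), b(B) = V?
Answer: -95/9 ≈ -10.556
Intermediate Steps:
b(B) = 3
a(g, A) = -2*A - 2*g (a(g, A) = -2*(A + g) = -2*A - 2*g)
x(1/(-2 - 7))*(a(-12, b(4)) + 77) = ((-2*3 - 2*(-12)) + 77)/(-2 - 7) = ((-6 + 24) + 77)/(-9) = -(18 + 77)/9 = -1/9*95 = -95/9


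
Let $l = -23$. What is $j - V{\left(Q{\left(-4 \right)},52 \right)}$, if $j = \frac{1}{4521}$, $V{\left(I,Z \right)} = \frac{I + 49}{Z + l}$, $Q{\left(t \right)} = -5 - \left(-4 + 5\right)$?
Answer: $- \frac{194374}{131109} \approx -1.4825$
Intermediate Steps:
$Q{\left(t \right)} = -6$ ($Q{\left(t \right)} = -5 - 1 = -6$)
$V{\left(I,Z \right)} = \frac{49 + I}{-23 + Z}$ ($V{\left(I,Z \right)} = \frac{I + 49}{Z - 23} = \frac{49 + I}{-23 + Z}$)
$j = \frac{1}{4521} \approx 0.00022119$
$j - V{\left(Q{\left(-4 \right)},52 \right)} = \frac{1}{4521} - \frac{49 - 6}{-23 + 52} = \frac{1}{4521} - \frac{1}{29} \cdot 43 = \frac{1}{4521} - \frac{43}{29} = - \frac{194374}{131109}$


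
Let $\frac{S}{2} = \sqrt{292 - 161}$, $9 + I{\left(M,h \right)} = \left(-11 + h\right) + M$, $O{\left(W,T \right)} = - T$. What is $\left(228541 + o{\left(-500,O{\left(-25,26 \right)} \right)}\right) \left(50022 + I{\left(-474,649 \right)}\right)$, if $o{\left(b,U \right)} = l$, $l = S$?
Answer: $11467501757 + 100354 \sqrt{131} \approx 1.1469 \cdot 10^{10}$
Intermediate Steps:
$I{\left(M,h \right)} = -20 + M + h$ ($I{\left(M,h \right)} = -9 + \left(\left(-11 + h\right) + M\right) = -9 + \left(-11 + M + h\right) = -20 + M + h$)
$S = 2 \sqrt{131}$ ($S = 2 \sqrt{292 - 161} = 2 \sqrt{131} \approx 22.891$)
$l = 2 \sqrt{131} \approx 22.891$
$o{\left(b,U \right)} = 2 \sqrt{131}$
$\left(228541 + o{\left(-500,O{\left(-25,26 \right)} \right)}\right) \left(50022 + I{\left(-474,649 \right)}\right) = \left(228541 + 2 \sqrt{131}\right) \left(50022 - -155\right) = \left(228541 + 2 \sqrt{131}\right) \left(50022 + 155\right) = \left(228541 + 2 \sqrt{131}\right) 50177 = 11467501757 + 100354 \sqrt{131}$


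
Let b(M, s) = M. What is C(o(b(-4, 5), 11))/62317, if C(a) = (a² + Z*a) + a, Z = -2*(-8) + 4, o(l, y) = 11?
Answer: 352/62317 ≈ 0.0056485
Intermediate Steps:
Z = 20 (Z = 16 + 4 = 20)
C(a) = a² + 21*a (C(a) = (a² + 20*a) + a = a² + 21*a)
C(o(b(-4, 5), 11))/62317 = (11*(21 + 11))/62317 = (11*32)*(1/62317) = 352*(1/62317) = 352/62317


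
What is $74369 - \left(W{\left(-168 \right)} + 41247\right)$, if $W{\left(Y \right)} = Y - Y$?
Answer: $33122$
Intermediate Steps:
$W{\left(Y \right)} = 0$
$74369 - \left(W{\left(-168 \right)} + 41247\right) = 74369 - \left(0 + 41247\right) = 74369 - 41247 = 33122$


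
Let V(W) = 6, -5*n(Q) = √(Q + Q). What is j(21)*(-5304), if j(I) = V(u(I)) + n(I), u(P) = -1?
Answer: -31824 + 5304*√42/5 ≈ -24949.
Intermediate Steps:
n(Q) = -√2*√Q/5 (n(Q) = -√(Q + Q)/5 = -√2*√Q/5)
j(I) = 6 - √2*√I/5
j(21)*(-5304) = (6 - √2*√21/5)*(-5304) = (6 - √42/5)*(-5304) = -31824 + 5304*√42/5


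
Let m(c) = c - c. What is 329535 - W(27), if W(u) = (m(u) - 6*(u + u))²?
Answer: 224559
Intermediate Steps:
m(c) = 0
W(u) = 144*u² (W(u) = (0 - 6*(u + u))² = (0 - 12*u)² = (-12*u)² = 144*u²)
329535 - W(27) = 329535 - 144*27² = 329535 - 144*729 = 329535 - 1*104976 = 329535 - 104976 = 224559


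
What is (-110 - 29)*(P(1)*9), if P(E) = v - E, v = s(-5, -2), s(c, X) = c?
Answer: 7506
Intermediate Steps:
v = -5
P(E) = -5 - E
(-110 - 29)*(P(1)*9) = (-110 - 29)*((-5 - 1*1)*9) = -139*(-5 - 1)*9 = -(-834)*9 = -139*(-54) = 7506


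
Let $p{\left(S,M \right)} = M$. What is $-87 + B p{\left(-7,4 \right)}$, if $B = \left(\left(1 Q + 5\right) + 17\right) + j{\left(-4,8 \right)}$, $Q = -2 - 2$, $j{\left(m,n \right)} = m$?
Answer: $-31$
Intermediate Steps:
$Q = -4$ ($Q = -2 - 2 = -4$)
$B = 14$ ($B = \left(\left(1 \left(-4\right) + 5\right) + 17\right) - 4 = \left(\left(-4 + 5\right) + 17\right) - 4 = \left(1 + 17\right) - 4 = 18 - 4 = 14$)
$-87 + B p{\left(-7,4 \right)} = -87 + 14 \cdot 4 = -87 + 56 = -31$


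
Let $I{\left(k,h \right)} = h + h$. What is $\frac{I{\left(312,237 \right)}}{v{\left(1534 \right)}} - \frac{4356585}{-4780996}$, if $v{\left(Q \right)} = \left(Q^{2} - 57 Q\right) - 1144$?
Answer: $\frac{1644679218649}{1804486539284} \approx 0.91144$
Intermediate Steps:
$I{\left(k,h \right)} = 2 h$
$v{\left(Q \right)} = -1144 + Q^{2} - 57 Q$
$\frac{I{\left(312,237 \right)}}{v{\left(1534 \right)}} - \frac{4356585}{-4780996} = \frac{2 \cdot 237}{-1144 + 1534^{2} - 87438} - \frac{4356585}{-4780996} = \frac{474}{-1144 + 2353156 - 87438} - - \frac{4356585}{4780996} = \frac{474}{2264574} + \frac{4356585}{4780996} = 474 \cdot \frac{1}{2264574} + \frac{4356585}{4780996} = \frac{79}{377429} + \frac{4356585}{4780996} = \frac{1644679218649}{1804486539284}$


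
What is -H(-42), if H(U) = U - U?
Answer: 0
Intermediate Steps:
H(U) = 0
-H(-42) = -1*0 = 0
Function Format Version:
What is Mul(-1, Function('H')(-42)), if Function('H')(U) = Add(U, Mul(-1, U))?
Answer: 0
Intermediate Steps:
Function('H')(U) = 0
Mul(-1, Function('H')(-42)) = Mul(-1, 0) = 0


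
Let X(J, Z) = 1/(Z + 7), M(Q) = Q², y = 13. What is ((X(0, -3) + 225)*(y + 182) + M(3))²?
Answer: 30881384361/16 ≈ 1.9301e+9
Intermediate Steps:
X(J, Z) = 1/(7 + Z)
((X(0, -3) + 225)*(y + 182) + M(3))² = ((1/(7 - 3) + 225)*(13 + 182) + 3²)² = ((1/4 + 225)*195 + 9)² = ((¼ + 225)*195 + 9)² = ((901/4)*195 + 9)² = (175695/4 + 9)² = (175731/4)² = 30881384361/16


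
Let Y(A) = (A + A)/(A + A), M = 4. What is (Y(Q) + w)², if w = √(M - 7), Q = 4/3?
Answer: (1 + I*√3)² ≈ -2.0 + 3.4641*I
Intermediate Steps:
Q = 4/3 (Q = 4*(⅓) = 4/3 ≈ 1.3333)
Y(A) = 1 (Y(A) = (2*A)/((2*A)) = (2*A)*(1/(2*A)) = 1)
w = I*√3 (w = √(4 - 7) = √(-3) = I*√3 ≈ 1.732*I)
(Y(Q) + w)² = (1 + I*√3)²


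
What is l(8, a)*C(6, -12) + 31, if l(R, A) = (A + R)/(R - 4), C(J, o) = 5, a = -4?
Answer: 36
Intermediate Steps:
l(R, A) = (A + R)/(-4 + R)
l(8, a)*C(6, -12) + 31 = ((-4 + 8)/(-4 + 8))*5 + 31 = (4/4)*5 + 31 = ((¼)*4)*5 + 31 = 1*5 + 31 = 5 + 31 = 36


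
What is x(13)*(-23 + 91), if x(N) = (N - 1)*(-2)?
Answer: -1632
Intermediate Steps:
x(N) = 2 - 2*N (x(N) = (-1 + N)*(-2) = 2 - 2*N)
x(13)*(-23 + 91) = (2 - 2*13)*(-23 + 91) = (2 - 26)*68 = -24*68 = -1632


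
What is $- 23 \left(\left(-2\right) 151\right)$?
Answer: $6946$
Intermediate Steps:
$- 23 \left(\left(-2\right) 151\right) = \left(-23\right) \left(-302\right) = 6946$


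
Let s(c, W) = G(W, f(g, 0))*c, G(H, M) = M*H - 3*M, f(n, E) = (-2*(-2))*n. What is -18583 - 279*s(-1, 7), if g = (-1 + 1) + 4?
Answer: -727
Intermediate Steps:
g = 4 (g = 0 + 4 = 4)
f(n, E) = 4*n
G(H, M) = -3*M + H*M (G(H, M) = H*M - 3*M = -3*M + H*M)
s(c, W) = c*(-48 + 16*W) (s(c, W) = ((4*4)*(-3 + W))*c = (16*(-3 + W))*c = (-48 + 16*W)*c = c*(-48 + 16*W))
-18583 - 279*s(-1, 7) = -18583 - 4464*(-1)*(-3 + 7) = -18583 - 4464*(-1)*4 = -18583 - 279*(-64) = -18583 + 17856 = -727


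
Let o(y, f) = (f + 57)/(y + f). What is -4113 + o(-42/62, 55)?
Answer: -1730705/421 ≈ -4110.9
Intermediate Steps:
o(y, f) = (57 + f)/(f + y)
-4113 + o(-42/62, 55) = -4113 + (57 + 55)/(55 - 42/62) = -4113 + 112/(55 - 42*1/62) = -4113 + 112/(55 - 21/31) = -4113 + 112/(1684/31) = -4113 + (31/1684)*112 = -4113 + 868/421 = -1730705/421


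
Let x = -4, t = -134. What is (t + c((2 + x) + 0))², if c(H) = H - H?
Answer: 17956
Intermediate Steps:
c(H) = 0
(t + c((2 + x) + 0))² = (-134 + 0)² = (-134)² = 17956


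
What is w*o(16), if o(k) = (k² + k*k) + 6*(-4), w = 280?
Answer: 136640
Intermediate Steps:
o(k) = -24 + 2*k² (o(k) = (k² + k²) - 24 = 2*k² - 24 = -24 + 2*k²)
w*o(16) = 280*(-24 + 2*16²) = 280*(-24 + 2*256) = 280*(-24 + 512) = 280*488 = 136640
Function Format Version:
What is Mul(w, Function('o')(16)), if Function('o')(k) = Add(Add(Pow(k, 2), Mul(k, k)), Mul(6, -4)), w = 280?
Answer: 136640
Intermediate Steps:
Function('o')(k) = Add(-24, Mul(2, Pow(k, 2))) (Function('o')(k) = Add(Add(Pow(k, 2), Pow(k, 2)), -24) = Add(Mul(2, Pow(k, 2)), -24) = Add(-24, Mul(2, Pow(k, 2))))
Mul(w, Function('o')(16)) = Mul(280, Add(-24, Mul(2, Pow(16, 2)))) = Mul(280, Add(-24, Mul(2, 256))) = Mul(280, Add(-24, 512)) = Mul(280, 488) = 136640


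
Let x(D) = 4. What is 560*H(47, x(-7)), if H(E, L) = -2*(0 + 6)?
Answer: -6720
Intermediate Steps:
H(E, L) = -12 (H(E, L) = -2*6 = -12)
560*H(47, x(-7)) = 560*(-12) = -6720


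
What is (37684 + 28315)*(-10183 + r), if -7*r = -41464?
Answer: -1967892183/7 ≈ -2.8113e+8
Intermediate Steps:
r = 41464/7 (r = -⅐*(-41464) = 41464/7 ≈ 5923.4)
(37684 + 28315)*(-10183 + r) = (37684 + 28315)*(-10183 + 41464/7) = 65999*(-29817/7) = -1967892183/7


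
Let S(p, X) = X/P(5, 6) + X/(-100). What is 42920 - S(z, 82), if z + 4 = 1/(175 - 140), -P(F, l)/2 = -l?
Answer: 3218549/75 ≈ 42914.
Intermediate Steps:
P(F, l) = 2*l (P(F, l) = -(-2)*l = 2*l)
z = -139/35 (z = -4 + 1/(175 - 140) = -4 + 1/35 = -139/35 ≈ -3.9714)
S(p, X) = 11*X/150 (S(p, X) = X/((2*6)) + X/(-100) = X/12 + X*(-1/100) = X*(1/12) - X/100 = X/12 - X/100 = 11*X/150)
42920 - S(z, 82) = 42920 - 11*82/150 = 42920 - 1*451/75 = 42920 - 451/75 = 3218549/75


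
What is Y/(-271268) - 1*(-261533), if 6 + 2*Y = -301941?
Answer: 141891369635/542536 ≈ 2.6153e+5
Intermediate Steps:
Y = -301947/2 (Y = -3 + (½)*(-301941) = -3 - 301941/2 = -301947/2 ≈ -1.5097e+5)
Y/(-271268) - 1*(-261533) = -301947/2/(-271268) - 1*(-261533) = -301947/2*(-1/271268) + 261533 = 301947/542536 + 261533 = 141891369635/542536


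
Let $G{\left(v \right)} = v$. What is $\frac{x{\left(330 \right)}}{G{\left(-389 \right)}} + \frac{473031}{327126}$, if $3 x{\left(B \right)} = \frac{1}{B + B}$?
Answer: $\frac{60722934949}{41993164620} \approx 1.446$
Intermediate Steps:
$x{\left(B \right)} = \frac{1}{6 B}$ ($x{\left(B \right)} = \frac{1}{3 \left(B + B\right)} = \frac{1}{3 \cdot 2 B} = \frac{\frac{1}{2} \frac{1}{B}}{3} = \frac{1}{6 B}$)
$\frac{x{\left(330 \right)}}{G{\left(-389 \right)}} + \frac{473031}{327126} = \frac{\frac{1}{6} \cdot \frac{1}{330}}{-389} + \frac{473031}{327126} = \frac{1}{6} \cdot \frac{1}{330} \left(- \frac{1}{389}\right) + 473031 \cdot \frac{1}{327126} = \frac{1}{1980} \left(- \frac{1}{389}\right) + \frac{157677}{109042} = - \frac{1}{770220} + \frac{157677}{109042} = \frac{60722934949}{41993164620}$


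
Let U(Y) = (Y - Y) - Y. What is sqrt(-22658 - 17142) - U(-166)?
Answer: -166 + 10*I*sqrt(398) ≈ -166.0 + 199.5*I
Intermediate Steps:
U(Y) = -Y (U(Y) = 0 - Y = -Y)
sqrt(-22658 - 17142) - U(-166) = sqrt(-22658 - 17142) - (-1)*(-166) = sqrt(-39800) - 1*166 = 10*I*sqrt(398) - 166 = -166 + 10*I*sqrt(398)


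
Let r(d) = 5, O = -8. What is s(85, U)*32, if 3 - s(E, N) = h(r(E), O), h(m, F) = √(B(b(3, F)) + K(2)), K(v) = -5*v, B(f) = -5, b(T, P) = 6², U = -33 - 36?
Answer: 96 - 32*I*√15 ≈ 96.0 - 123.94*I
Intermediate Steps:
U = -69
b(T, P) = 36
h(m, F) = I*√15 (h(m, F) = √(-5 - 5*2) = √(-5 - 10) = √(-15) = I*√15)
s(E, N) = 3 - I*√15
s(85, U)*32 = (3 - I*√15)*32 = 96 - 32*I*√15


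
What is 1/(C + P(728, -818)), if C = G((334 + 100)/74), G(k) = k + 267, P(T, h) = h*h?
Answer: 37/24767684 ≈ 1.4939e-6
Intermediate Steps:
P(T, h) = h²
G(k) = 267 + k
C = 10096/37 (C = 267 + (334 + 100)/74 = 267 + 434*(1/74) = 267 + 217/37 = 10096/37 ≈ 272.86)
1/(C + P(728, -818)) = 1/(10096/37 + (-818)²) = 1/(10096/37 + 669124) = 1/(24767684/37) = 37/24767684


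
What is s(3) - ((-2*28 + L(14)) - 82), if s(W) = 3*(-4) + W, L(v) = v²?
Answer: -67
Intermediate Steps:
s(W) = -12 + W
s(3) - ((-2*28 + L(14)) - 82) = (-12 + 3) - ((-2*28 + 14²) - 82) = -9 - ((-56 + 196) - 82) = -9 - (140 - 82) = -9 - 1*58 = -9 - 58 = -67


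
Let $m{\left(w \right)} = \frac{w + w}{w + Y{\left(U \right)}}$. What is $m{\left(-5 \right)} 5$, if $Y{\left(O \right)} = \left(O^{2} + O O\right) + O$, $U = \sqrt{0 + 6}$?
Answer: $- \frac{350}{43} + \frac{50 \sqrt{6}}{43} \approx -5.2913$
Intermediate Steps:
$U = \sqrt{6} \approx 2.4495$
$Y{\left(O \right)} = O + 2 O^{2}$ ($Y{\left(O \right)} = \left(O^{2} + O^{2}\right) + O = 2 O^{2} + O = O + 2 O^{2}$)
$m{\left(w \right)} = \frac{2 w}{w + \sqrt{6} \left(1 + 2 \sqrt{6}\right)}$ ($m{\left(w \right)} = \frac{w + w}{w + \sqrt{6} \left(1 + 2 \sqrt{6}\right)} = \frac{2 w}{w + \sqrt{6} \left(1 + 2 \sqrt{6}\right)}$)
$m{\left(-5 \right)} 5 = 2 \left(-5\right) \frac{1}{12 - 5 + \sqrt{6}} \cdot 5 = 2 \left(-5\right) \frac{1}{7 + \sqrt{6}} \cdot 5 = - \frac{10}{7 + \sqrt{6}} \cdot 5 = - \frac{50}{7 + \sqrt{6}}$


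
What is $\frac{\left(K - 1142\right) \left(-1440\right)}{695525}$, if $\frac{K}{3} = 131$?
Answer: $\frac{215712}{139105} \approx 1.5507$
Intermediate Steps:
$K = 393$ ($K = 3 \cdot 131 = 393$)
$\frac{\left(K - 1142\right) \left(-1440\right)}{695525} = \frac{\left(393 - 1142\right) \left(-1440\right)}{695525} = \left(-749\right) \left(-1440\right) \frac{1}{695525} = 1078560 \cdot \frac{1}{695525} = \frac{215712}{139105}$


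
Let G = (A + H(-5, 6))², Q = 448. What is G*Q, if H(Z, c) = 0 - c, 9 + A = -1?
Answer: 114688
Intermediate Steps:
A = -10 (A = -9 - 1 = -10)
H(Z, c) = -c
G = 256 (G = (-10 - 1*6)² = (-10 - 6)² = (-16)² = 256)
G*Q = 256*448 = 114688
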